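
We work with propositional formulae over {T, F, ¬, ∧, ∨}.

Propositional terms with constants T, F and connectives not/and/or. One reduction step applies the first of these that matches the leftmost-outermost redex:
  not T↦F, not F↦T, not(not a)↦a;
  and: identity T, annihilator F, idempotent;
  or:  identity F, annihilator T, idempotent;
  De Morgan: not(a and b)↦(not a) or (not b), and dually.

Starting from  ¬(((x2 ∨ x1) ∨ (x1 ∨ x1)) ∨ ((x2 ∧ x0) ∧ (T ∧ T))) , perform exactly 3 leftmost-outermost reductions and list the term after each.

Answer: after 3 steps: ((¬x2 ∧ ¬x1) ∧ ¬(x1 ∨ x1)) ∧ ¬((x2 ∧ x0) ∧ (T ∧ T))

Reduction:
  start: ¬(((x2 ∨ x1) ∨ (x1 ∨ x1)) ∨ ((x2 ∧ x0) ∧ (T ∧ T)))
  →1  ¬((x2 ∨ x1) ∨ (x1 ∨ x1)) ∧ ¬((x2 ∧ x0) ∧ (T ∧ T))
  →2  (¬(x2 ∨ x1) ∧ ¬(x1 ∨ x1)) ∧ ¬((x2 ∧ x0) ∧ (T ∧ T))
  →3  ((¬x2 ∧ ¬x1) ∧ ¬(x1 ∨ x1)) ∧ ¬((x2 ∧ x0) ∧ (T ∧ T))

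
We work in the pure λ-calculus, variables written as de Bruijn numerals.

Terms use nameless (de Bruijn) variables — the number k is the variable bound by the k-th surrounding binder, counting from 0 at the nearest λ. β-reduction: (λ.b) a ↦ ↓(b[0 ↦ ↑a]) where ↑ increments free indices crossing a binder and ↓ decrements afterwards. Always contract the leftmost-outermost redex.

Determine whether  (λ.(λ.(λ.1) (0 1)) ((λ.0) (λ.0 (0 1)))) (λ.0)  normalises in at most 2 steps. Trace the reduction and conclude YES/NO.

  start: (λ.(λ.(λ.1) (0 1)) ((λ.0) (λ.0 (0 1)))) (λ.0)
  step 1: (λ.(λ.1) (0 (λ.0))) ((λ.0) (λ.0 (0 (λ.0))))
  step 2: (λ.(λ.0) (λ.0 (0 (λ.0)))) ((λ.0) (λ.0 (0 (λ.0))) (λ.0))

Answer: NO — after 2 steps the term is (λ.(λ.0) (λ.0 (0 (λ.0)))) ((λ.0) (λ.0 (0 (λ.0))) (λ.0)), not yet normal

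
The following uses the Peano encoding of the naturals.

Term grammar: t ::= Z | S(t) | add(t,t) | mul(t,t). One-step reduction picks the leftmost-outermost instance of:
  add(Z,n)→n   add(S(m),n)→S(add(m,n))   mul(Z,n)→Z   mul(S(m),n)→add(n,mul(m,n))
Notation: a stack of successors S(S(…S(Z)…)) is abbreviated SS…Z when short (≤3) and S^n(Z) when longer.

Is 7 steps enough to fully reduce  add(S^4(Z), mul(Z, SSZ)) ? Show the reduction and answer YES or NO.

  start: add(S^4(Z), mul(Z, SSZ))
  [1] S(add(SSSZ, mul(Z, SSZ)))
  [2] S(S(add(SSZ, mul(Z, SSZ))))
  [3] S(S(S(add(SZ, mul(Z, SSZ)))))
  [4] S(S(S(S(add(Z, mul(Z, SSZ))))))
  [5] S(S(S(S(mul(Z, SSZ)))))
  [6] S^4(Z)

Answer: YES — reaches normal form S^4(Z) in 6 ≤ 7 steps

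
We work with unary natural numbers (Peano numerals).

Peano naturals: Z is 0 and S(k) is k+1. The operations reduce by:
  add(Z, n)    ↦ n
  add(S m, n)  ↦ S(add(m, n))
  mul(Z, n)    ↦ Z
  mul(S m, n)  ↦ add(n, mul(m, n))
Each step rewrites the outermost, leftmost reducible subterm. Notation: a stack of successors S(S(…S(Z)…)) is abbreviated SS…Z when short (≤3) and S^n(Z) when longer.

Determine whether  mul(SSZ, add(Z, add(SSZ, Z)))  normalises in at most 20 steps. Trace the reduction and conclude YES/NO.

  start: mul(SSZ, add(Z, add(SSZ, Z)))
  [1] add(add(Z, add(SSZ, Z)), mul(SZ, add(Z, add(SSZ, Z))))
  [2] add(add(SSZ, Z), mul(SZ, add(Z, add(SSZ, Z))))
  [3] add(S(add(SZ, Z)), mul(SZ, add(Z, add(SSZ, Z))))
  [4] S(add(add(SZ, Z), mul(SZ, add(Z, add(SSZ, Z)))))
  [5] S(add(S(add(Z, Z)), mul(SZ, add(Z, add(SSZ, Z)))))
  [6] S(S(add(add(Z, Z), mul(SZ, add(Z, add(SSZ, Z))))))
  [7] S(S(add(Z, mul(SZ, add(Z, add(SSZ, Z))))))
  [8] S(S(mul(SZ, add(Z, add(SSZ, Z)))))
  [9] S(S(add(add(Z, add(SSZ, Z)), mul(Z, add(Z, add(SSZ, Z))))))
  [10] S(S(add(add(SSZ, Z), mul(Z, add(Z, add(SSZ, Z))))))
  [11] S(S(add(S(add(SZ, Z)), mul(Z, add(Z, add(SSZ, Z))))))
  [12] S(S(S(add(add(SZ, Z), mul(Z, add(Z, add(SSZ, Z)))))))
  [13] S(S(S(add(S(add(Z, Z)), mul(Z, add(Z, add(SSZ, Z)))))))
  [14] S(S(S(S(add(add(Z, Z), mul(Z, add(Z, add(SSZ, Z))))))))
  [15] S(S(S(S(add(Z, mul(Z, add(Z, add(SSZ, Z))))))))
  [16] S(S(S(S(mul(Z, add(Z, add(SSZ, Z)))))))
  [17] S^4(Z)

Answer: YES — reaches normal form S^4(Z) in 17 ≤ 20 steps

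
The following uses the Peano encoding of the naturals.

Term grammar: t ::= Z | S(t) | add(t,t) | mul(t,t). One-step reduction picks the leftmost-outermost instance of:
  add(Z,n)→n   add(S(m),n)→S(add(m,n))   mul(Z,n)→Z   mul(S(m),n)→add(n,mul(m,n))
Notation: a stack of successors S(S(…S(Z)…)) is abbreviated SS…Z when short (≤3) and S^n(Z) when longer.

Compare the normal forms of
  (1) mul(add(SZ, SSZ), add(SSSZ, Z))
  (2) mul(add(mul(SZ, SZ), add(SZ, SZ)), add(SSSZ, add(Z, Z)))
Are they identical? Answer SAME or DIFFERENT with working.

Answer: SAME — A ⇓ S^9(Z), B ⇓ S^9(Z)

Derivation:
Term A:
  start: mul(add(SZ, SSZ), add(SSSZ, Z))
  step 1: mul(S(add(Z, SSZ)), add(SSSZ, Z))
  step 2: add(add(SSSZ, Z), mul(add(Z, SSZ), add(SSSZ, Z)))
  step 3: add(S(add(SSZ, Z)), mul(add(Z, SSZ), add(SSSZ, Z)))
  step 4: S(add(add(SSZ, Z), mul(add(Z, SSZ), add(SSSZ, Z))))
  step 5: S(add(S(add(SZ, Z)), mul(add(Z, SSZ), add(SSSZ, Z))))
  step 6: S(S(add(add(SZ, Z), mul(add(Z, SSZ), add(SSSZ, Z)))))
  step 7: S(S(add(S(add(Z, Z)), mul(add(Z, SSZ), add(SSSZ, Z)))))
  step 8: S(S(S(add(add(Z, Z), mul(add(Z, SSZ), add(SSSZ, Z))))))
  step 9: S(S(S(add(Z, mul(add(Z, SSZ), add(SSSZ, Z))))))
  step 10: S(S(S(mul(add(Z, SSZ), add(SSSZ, Z)))))
  step 11: S(S(S(mul(SSZ, add(SSSZ, Z)))))
  step 12: S(S(S(add(add(SSSZ, Z), mul(SZ, add(SSSZ, Z))))))
  step 13: S(S(S(add(S(add(SSZ, Z)), mul(SZ, add(SSSZ, Z))))))
  step 14: S(S(S(S(add(add(SSZ, Z), mul(SZ, add(SSSZ, Z)))))))
  step 15: S(S(S(S(add(S(add(SZ, Z)), mul(SZ, add(SSSZ, Z)))))))
  step 16: S(S(S(S(S(add(add(SZ, Z), mul(SZ, add(SSSZ, Z))))))))
  step 17: S(S(S(S(S(add(S(add(Z, Z)), mul(SZ, add(SSSZ, Z))))))))
  step 18: S(S(S(S(S(S(add(add(Z, Z), mul(SZ, add(SSSZ, Z)))))))))
  step 19: S(S(S(S(S(S(add(Z, mul(SZ, add(SSSZ, Z)))))))))
  step 20: S(S(S(S(S(S(mul(SZ, add(SSSZ, Z))))))))
  step 21: S(S(S(S(S(S(add(add(SSSZ, Z), mul(Z, add(SSSZ, Z)))))))))
  step 22: S(S(S(S(S(S(add(S(add(SSZ, Z)), mul(Z, add(SSSZ, Z)))))))))
  step 23: S(S(S(S(S(S(S(add(add(SSZ, Z), mul(Z, add(SSSZ, Z))))))))))
  step 24: S(S(S(S(S(S(S(add(S(add(SZ, Z)), mul(Z, add(SSSZ, Z))))))))))
  step 25: S(S(S(S(S(S(S(S(add(add(SZ, Z), mul(Z, add(SSSZ, Z)))))))))))
  step 26: S(S(S(S(S(S(S(S(add(S(add(Z, Z)), mul(Z, add(SSSZ, Z)))))))))))
  step 27: S(S(S(S(S(S(S(S(S(add(add(Z, Z), mul(Z, add(SSSZ, Z))))))))))))
  step 28: S(S(S(S(S(S(S(S(S(add(Z, mul(Z, add(SSSZ, Z))))))))))))
  step 29: S(S(S(S(S(S(S(S(S(mul(Z, add(SSSZ, Z)))))))))))
  step 30: S^9(Z)

Term B:
  start: mul(add(mul(SZ, SZ), add(SZ, SZ)), add(SSSZ, add(Z, Z)))
  step 1: mul(add(add(SZ, mul(Z, SZ)), add(SZ, SZ)), add(SSSZ, add(Z, Z)))
  step 2: mul(add(S(add(Z, mul(Z, SZ))), add(SZ, SZ)), add(SSSZ, add(Z, Z)))
  step 3: mul(S(add(add(Z, mul(Z, SZ)), add(SZ, SZ))), add(SSSZ, add(Z, Z)))
  step 4: add(add(SSSZ, add(Z, Z)), mul(add(add(Z, mul(Z, SZ)), add(SZ, SZ)), add(SSSZ, add(Z, Z))))
  step 5: add(S(add(SSZ, add(Z, Z))), mul(add(add(Z, mul(Z, SZ)), add(SZ, SZ)), add(SSSZ, add(Z, Z))))
  step 6: S(add(add(SSZ, add(Z, Z)), mul(add(add(Z, mul(Z, SZ)), add(SZ, SZ)), add(SSSZ, add(Z, Z)))))
  step 7: S(add(S(add(SZ, add(Z, Z))), mul(add(add(Z, mul(Z, SZ)), add(SZ, SZ)), add(SSSZ, add(Z, Z)))))
  step 8: S(S(add(add(SZ, add(Z, Z)), mul(add(add(Z, mul(Z, SZ)), add(SZ, SZ)), add(SSSZ, add(Z, Z))))))
  step 9: S(S(add(S(add(Z, add(Z, Z))), mul(add(add(Z, mul(Z, SZ)), add(SZ, SZ)), add(SSSZ, add(Z, Z))))))
  step 10: S(S(S(add(add(Z, add(Z, Z)), mul(add(add(Z, mul(Z, SZ)), add(SZ, SZ)), add(SSSZ, add(Z, Z)))))))
  step 11: S(S(S(add(add(Z, Z), mul(add(add(Z, mul(Z, SZ)), add(SZ, SZ)), add(SSSZ, add(Z, Z)))))))
  step 12: S(S(S(add(Z, mul(add(add(Z, mul(Z, SZ)), add(SZ, SZ)), add(SSSZ, add(Z, Z)))))))
  step 13: S(S(S(mul(add(add(Z, mul(Z, SZ)), add(SZ, SZ)), add(SSSZ, add(Z, Z))))))
  step 14: S(S(S(mul(add(mul(Z, SZ), add(SZ, SZ)), add(SSSZ, add(Z, Z))))))
  step 15: S(S(S(mul(add(Z, add(SZ, SZ)), add(SSSZ, add(Z, Z))))))
  step 16: S(S(S(mul(add(SZ, SZ), add(SSSZ, add(Z, Z))))))
  step 17: S(S(S(mul(S(add(Z, SZ)), add(SSSZ, add(Z, Z))))))
  step 18: S(S(S(add(add(SSSZ, add(Z, Z)), mul(add(Z, SZ), add(SSSZ, add(Z, Z)))))))
  step 19: S(S(S(add(S(add(SSZ, add(Z, Z))), mul(add(Z, SZ), add(SSSZ, add(Z, Z)))))))
  step 20: S(S(S(S(add(add(SSZ, add(Z, Z)), mul(add(Z, SZ), add(SSSZ, add(Z, Z))))))))
  step 21: S(S(S(S(add(S(add(SZ, add(Z, Z))), mul(add(Z, SZ), add(SSSZ, add(Z, Z))))))))
  step 22: S(S(S(S(S(add(add(SZ, add(Z, Z)), mul(add(Z, SZ), add(SSSZ, add(Z, Z)))))))))
  step 23: S(S(S(S(S(add(S(add(Z, add(Z, Z))), mul(add(Z, SZ), add(SSSZ, add(Z, Z)))))))))
  step 24: S(S(S(S(S(S(add(add(Z, add(Z, Z)), mul(add(Z, SZ), add(SSSZ, add(Z, Z))))))))))
  step 25: S(S(S(S(S(S(add(add(Z, Z), mul(add(Z, SZ), add(SSSZ, add(Z, Z))))))))))
  step 26: S(S(S(S(S(S(add(Z, mul(add(Z, SZ), add(SSSZ, add(Z, Z))))))))))
  step 27: S(S(S(S(S(S(mul(add(Z, SZ), add(SSSZ, add(Z, Z)))))))))
  step 28: S(S(S(S(S(S(mul(SZ, add(SSSZ, add(Z, Z)))))))))
  step 29: S(S(S(S(S(S(add(add(SSSZ, add(Z, Z)), mul(Z, add(SSSZ, add(Z, Z))))))))))
  step 30: S(S(S(S(S(S(add(S(add(SSZ, add(Z, Z))), mul(Z, add(SSSZ, add(Z, Z))))))))))
  step 31: S(S(S(S(S(S(S(add(add(SSZ, add(Z, Z)), mul(Z, add(SSSZ, add(Z, Z)))))))))))
  step 32: S(S(S(S(S(S(S(add(S(add(SZ, add(Z, Z))), mul(Z, add(SSSZ, add(Z, Z)))))))))))
  step 33: S(S(S(S(S(S(S(S(add(add(SZ, add(Z, Z)), mul(Z, add(SSSZ, add(Z, Z))))))))))))
  step 34: S(S(S(S(S(S(S(S(add(S(add(Z, add(Z, Z))), mul(Z, add(SSSZ, add(Z, Z))))))))))))
  step 35: S(S(S(S(S(S(S(S(S(add(add(Z, add(Z, Z)), mul(Z, add(SSSZ, add(Z, Z)))))))))))))
  step 36: S(S(S(S(S(S(S(S(S(add(add(Z, Z), mul(Z, add(SSSZ, add(Z, Z)))))))))))))
  step 37: S(S(S(S(S(S(S(S(S(add(Z, mul(Z, add(SSSZ, add(Z, Z)))))))))))))
  step 38: S(S(S(S(S(S(S(S(S(mul(Z, add(SSSZ, add(Z, Z))))))))))))
  step 39: S^9(Z)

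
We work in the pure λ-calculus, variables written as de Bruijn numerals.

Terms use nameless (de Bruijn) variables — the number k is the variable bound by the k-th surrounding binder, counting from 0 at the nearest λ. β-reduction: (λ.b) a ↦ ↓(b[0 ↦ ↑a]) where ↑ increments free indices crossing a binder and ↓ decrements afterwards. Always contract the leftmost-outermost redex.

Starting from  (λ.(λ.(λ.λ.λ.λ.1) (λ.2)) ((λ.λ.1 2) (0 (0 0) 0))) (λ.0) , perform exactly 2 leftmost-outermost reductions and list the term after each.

  start: (λ.(λ.(λ.λ.λ.λ.1) (λ.2)) ((λ.λ.1 2) (0 (0 0) 0))) (λ.0)
  step 1: (λ.(λ.λ.λ.λ.1) (λ.λ.0)) ((λ.λ.1 (λ.0)) ((λ.0) ((λ.0) (λ.0)) (λ.0)))
  step 2: (λ.λ.λ.λ.1) (λ.λ.0)

Answer: after 2 steps: (λ.λ.λ.λ.1) (λ.λ.0)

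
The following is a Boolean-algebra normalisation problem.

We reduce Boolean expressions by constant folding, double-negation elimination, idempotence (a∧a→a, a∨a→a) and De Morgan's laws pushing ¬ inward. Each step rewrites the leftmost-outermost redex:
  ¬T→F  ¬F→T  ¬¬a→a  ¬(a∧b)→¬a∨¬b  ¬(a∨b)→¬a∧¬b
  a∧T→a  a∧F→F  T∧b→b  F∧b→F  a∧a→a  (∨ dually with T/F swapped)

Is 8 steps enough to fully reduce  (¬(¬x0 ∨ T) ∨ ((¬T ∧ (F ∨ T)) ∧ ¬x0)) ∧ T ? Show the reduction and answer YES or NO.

Answer: NO — after 8 steps the term is F ∧ ¬x0, not yet normal

Derivation:
  start: (¬(¬x0 ∨ T) ∨ ((¬T ∧ (F ∨ T)) ∧ ¬x0)) ∧ T
  →1  ¬(¬x0 ∨ T) ∨ ((¬T ∧ (F ∨ T)) ∧ ¬x0)
  →2  (¬¬x0 ∧ ¬T) ∨ ((¬T ∧ (F ∨ T)) ∧ ¬x0)
  →3  (x0 ∧ ¬T) ∨ ((¬T ∧ (F ∨ T)) ∧ ¬x0)
  →4  (x0 ∧ F) ∨ ((¬T ∧ (F ∨ T)) ∧ ¬x0)
  →5  F ∨ ((¬T ∧ (F ∨ T)) ∧ ¬x0)
  →6  (¬T ∧ (F ∨ T)) ∧ ¬x0
  →7  (F ∧ (F ∨ T)) ∧ ¬x0
  →8  F ∧ ¬x0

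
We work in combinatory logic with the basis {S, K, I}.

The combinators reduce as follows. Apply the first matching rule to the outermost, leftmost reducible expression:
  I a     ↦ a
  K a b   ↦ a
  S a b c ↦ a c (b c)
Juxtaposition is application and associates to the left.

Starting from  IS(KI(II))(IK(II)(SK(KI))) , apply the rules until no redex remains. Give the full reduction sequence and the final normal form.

Answer: normal form = SII  (in 5 steps)

Working:
  start: IS(KI(II))(IK(II)(SK(KI)))
  step 1: S(KI(II))(IK(II)(SK(KI)))
  step 2: SI(IK(II)(SK(KI)))
  step 3: SI(K(II)(SK(KI)))
  step 4: SI(II)
  step 5: SII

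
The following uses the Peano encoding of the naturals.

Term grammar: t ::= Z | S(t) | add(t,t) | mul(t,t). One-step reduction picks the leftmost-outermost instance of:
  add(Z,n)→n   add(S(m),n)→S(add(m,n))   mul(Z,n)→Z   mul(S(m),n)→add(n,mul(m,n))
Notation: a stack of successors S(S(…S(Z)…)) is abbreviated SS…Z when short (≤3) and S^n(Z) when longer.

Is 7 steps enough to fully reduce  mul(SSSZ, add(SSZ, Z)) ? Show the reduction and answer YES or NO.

Answer: NO — after 7 steps the term is S(S(mul(SSZ, add(SSZ, Z)))), not yet normal

Reduction:
  start: mul(SSSZ, add(SSZ, Z))
  [1] add(add(SSZ, Z), mul(SSZ, add(SSZ, Z)))
  [2] add(S(add(SZ, Z)), mul(SSZ, add(SSZ, Z)))
  [3] S(add(add(SZ, Z), mul(SSZ, add(SSZ, Z))))
  [4] S(add(S(add(Z, Z)), mul(SSZ, add(SSZ, Z))))
  [5] S(S(add(add(Z, Z), mul(SSZ, add(SSZ, Z)))))
  [6] S(S(add(Z, mul(SSZ, add(SSZ, Z)))))
  [7] S(S(mul(SSZ, add(SSZ, Z))))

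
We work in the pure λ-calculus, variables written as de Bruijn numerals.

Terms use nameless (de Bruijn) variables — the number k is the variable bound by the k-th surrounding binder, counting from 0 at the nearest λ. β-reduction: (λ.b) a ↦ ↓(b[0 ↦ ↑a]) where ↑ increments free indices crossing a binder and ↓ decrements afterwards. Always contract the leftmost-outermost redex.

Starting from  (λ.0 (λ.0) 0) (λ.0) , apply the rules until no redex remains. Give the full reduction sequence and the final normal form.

Answer: normal form = λ.0  (in 3 steps)

Derivation:
  start: (λ.0 (λ.0) 0) (λ.0)
  [1] (λ.0) (λ.0) (λ.0)
  [2] (λ.0) (λ.0)
  [3] λ.0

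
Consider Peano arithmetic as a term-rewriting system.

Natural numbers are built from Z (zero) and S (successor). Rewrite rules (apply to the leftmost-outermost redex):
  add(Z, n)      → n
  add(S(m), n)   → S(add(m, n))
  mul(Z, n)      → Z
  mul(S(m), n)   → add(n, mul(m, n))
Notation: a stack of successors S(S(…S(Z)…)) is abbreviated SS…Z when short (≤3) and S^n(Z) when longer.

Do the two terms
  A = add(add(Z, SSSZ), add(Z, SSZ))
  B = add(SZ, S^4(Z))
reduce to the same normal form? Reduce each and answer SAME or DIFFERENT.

Term A:
  start: add(add(Z, SSSZ), add(Z, SSZ))
  →1  add(SSSZ, add(Z, SSZ))
  →2  S(add(SSZ, add(Z, SSZ)))
  →3  S(S(add(SZ, add(Z, SSZ))))
  →4  S(S(S(add(Z, add(Z, SSZ)))))
  →5  S(S(S(add(Z, SSZ))))
  →6  S^5(Z)

Term B:
  start: add(SZ, S^4(Z))
  →1  S(add(Z, S^4(Z)))
  →2  S^5(Z)

Answer: SAME — A ⇓ S^5(Z), B ⇓ S^5(Z)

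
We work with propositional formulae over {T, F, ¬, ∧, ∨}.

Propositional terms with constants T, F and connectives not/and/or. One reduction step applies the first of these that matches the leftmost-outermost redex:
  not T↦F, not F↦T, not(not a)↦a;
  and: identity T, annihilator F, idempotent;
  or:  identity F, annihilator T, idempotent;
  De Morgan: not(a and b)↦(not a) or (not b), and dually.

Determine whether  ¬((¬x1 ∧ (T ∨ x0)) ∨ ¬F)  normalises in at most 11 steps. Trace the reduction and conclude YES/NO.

  start: ¬((¬x1 ∧ (T ∨ x0)) ∨ ¬F)
  →1  ¬(¬x1 ∧ (T ∨ x0)) ∧ ¬¬F
  →2  (¬¬x1 ∨ ¬(T ∨ x0)) ∧ ¬¬F
  →3  (x1 ∨ ¬(T ∨ x0)) ∧ ¬¬F
  →4  (x1 ∨ (¬T ∧ ¬x0)) ∧ ¬¬F
  →5  (x1 ∨ (F ∧ ¬x0)) ∧ ¬¬F
  →6  (x1 ∨ F) ∧ ¬¬F
  →7  x1 ∧ ¬¬F
  →8  x1 ∧ F
  →9  F

Answer: YES — reaches normal form F in 9 ≤ 11 steps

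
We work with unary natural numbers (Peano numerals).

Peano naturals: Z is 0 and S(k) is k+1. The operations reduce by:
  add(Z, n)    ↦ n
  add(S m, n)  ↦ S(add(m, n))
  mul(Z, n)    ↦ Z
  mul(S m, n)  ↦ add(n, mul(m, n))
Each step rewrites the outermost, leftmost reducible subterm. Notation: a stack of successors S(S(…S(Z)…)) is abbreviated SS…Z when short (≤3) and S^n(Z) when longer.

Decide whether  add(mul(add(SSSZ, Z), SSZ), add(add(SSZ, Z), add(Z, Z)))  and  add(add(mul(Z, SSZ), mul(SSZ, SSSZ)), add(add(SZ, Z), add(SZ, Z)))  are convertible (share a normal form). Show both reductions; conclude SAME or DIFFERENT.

Answer: SAME — A ⇓ S^8(Z), B ⇓ S^8(Z)

Working:
Term A:
  start: add(mul(add(SSSZ, Z), SSZ), add(add(SSZ, Z), add(Z, Z)))
  [1] add(mul(S(add(SSZ, Z)), SSZ), add(add(SSZ, Z), add(Z, Z)))
  [2] add(add(SSZ, mul(add(SSZ, Z), SSZ)), add(add(SSZ, Z), add(Z, Z)))
  [3] add(S(add(SZ, mul(add(SSZ, Z), SSZ))), add(add(SSZ, Z), add(Z, Z)))
  [4] S(add(add(SZ, mul(add(SSZ, Z), SSZ)), add(add(SSZ, Z), add(Z, Z))))
  [5] S(add(S(add(Z, mul(add(SSZ, Z), SSZ))), add(add(SSZ, Z), add(Z, Z))))
  [6] S(S(add(add(Z, mul(add(SSZ, Z), SSZ)), add(add(SSZ, Z), add(Z, Z)))))
  [7] S(S(add(mul(add(SSZ, Z), SSZ), add(add(SSZ, Z), add(Z, Z)))))
  [8] S(S(add(mul(S(add(SZ, Z)), SSZ), add(add(SSZ, Z), add(Z, Z)))))
  [9] S(S(add(add(SSZ, mul(add(SZ, Z), SSZ)), add(add(SSZ, Z), add(Z, Z)))))
  [10] S(S(add(S(add(SZ, mul(add(SZ, Z), SSZ))), add(add(SSZ, Z), add(Z, Z)))))
  [11] S(S(S(add(add(SZ, mul(add(SZ, Z), SSZ)), add(add(SSZ, Z), add(Z, Z))))))
  [12] S(S(S(add(S(add(Z, mul(add(SZ, Z), SSZ))), add(add(SSZ, Z), add(Z, Z))))))
  [13] S(S(S(S(add(add(Z, mul(add(SZ, Z), SSZ)), add(add(SSZ, Z), add(Z, Z)))))))
  [14] S(S(S(S(add(mul(add(SZ, Z), SSZ), add(add(SSZ, Z), add(Z, Z)))))))
  [15] S(S(S(S(add(mul(S(add(Z, Z)), SSZ), add(add(SSZ, Z), add(Z, Z)))))))
  [16] S(S(S(S(add(add(SSZ, mul(add(Z, Z), SSZ)), add(add(SSZ, Z), add(Z, Z)))))))
  [17] S(S(S(S(add(S(add(SZ, mul(add(Z, Z), SSZ))), add(add(SSZ, Z), add(Z, Z)))))))
  [18] S(S(S(S(S(add(add(SZ, mul(add(Z, Z), SSZ)), add(add(SSZ, Z), add(Z, Z))))))))
  [19] S(S(S(S(S(add(S(add(Z, mul(add(Z, Z), SSZ))), add(add(SSZ, Z), add(Z, Z))))))))
  [20] S(S(S(S(S(S(add(add(Z, mul(add(Z, Z), SSZ)), add(add(SSZ, Z), add(Z, Z)))))))))
  [21] S(S(S(S(S(S(add(mul(add(Z, Z), SSZ), add(add(SSZ, Z), add(Z, Z)))))))))
  [22] S(S(S(S(S(S(add(mul(Z, SSZ), add(add(SSZ, Z), add(Z, Z)))))))))
  [23] S(S(S(S(S(S(add(Z, add(add(SSZ, Z), add(Z, Z)))))))))
  [24] S(S(S(S(S(S(add(add(SSZ, Z), add(Z, Z))))))))
  [25] S(S(S(S(S(S(add(S(add(SZ, Z)), add(Z, Z))))))))
  [26] S(S(S(S(S(S(S(add(add(SZ, Z), add(Z, Z)))))))))
  [27] S(S(S(S(S(S(S(add(S(add(Z, Z)), add(Z, Z)))))))))
  [28] S(S(S(S(S(S(S(S(add(add(Z, Z), add(Z, Z))))))))))
  [29] S(S(S(S(S(S(S(S(add(Z, add(Z, Z))))))))))
  [30] S(S(S(S(S(S(S(S(add(Z, Z)))))))))
  [31] S^8(Z)

Term B:
  start: add(add(mul(Z, SSZ), mul(SSZ, SSSZ)), add(add(SZ, Z), add(SZ, Z)))
  [1] add(add(Z, mul(SSZ, SSSZ)), add(add(SZ, Z), add(SZ, Z)))
  [2] add(mul(SSZ, SSSZ), add(add(SZ, Z), add(SZ, Z)))
  [3] add(add(SSSZ, mul(SZ, SSSZ)), add(add(SZ, Z), add(SZ, Z)))
  [4] add(S(add(SSZ, mul(SZ, SSSZ))), add(add(SZ, Z), add(SZ, Z)))
  [5] S(add(add(SSZ, mul(SZ, SSSZ)), add(add(SZ, Z), add(SZ, Z))))
  [6] S(add(S(add(SZ, mul(SZ, SSSZ))), add(add(SZ, Z), add(SZ, Z))))
  [7] S(S(add(add(SZ, mul(SZ, SSSZ)), add(add(SZ, Z), add(SZ, Z)))))
  [8] S(S(add(S(add(Z, mul(SZ, SSSZ))), add(add(SZ, Z), add(SZ, Z)))))
  [9] S(S(S(add(add(Z, mul(SZ, SSSZ)), add(add(SZ, Z), add(SZ, Z))))))
  [10] S(S(S(add(mul(SZ, SSSZ), add(add(SZ, Z), add(SZ, Z))))))
  [11] S(S(S(add(add(SSSZ, mul(Z, SSSZ)), add(add(SZ, Z), add(SZ, Z))))))
  [12] S(S(S(add(S(add(SSZ, mul(Z, SSSZ))), add(add(SZ, Z), add(SZ, Z))))))
  [13] S(S(S(S(add(add(SSZ, mul(Z, SSSZ)), add(add(SZ, Z), add(SZ, Z)))))))
  [14] S(S(S(S(add(S(add(SZ, mul(Z, SSSZ))), add(add(SZ, Z), add(SZ, Z)))))))
  [15] S(S(S(S(S(add(add(SZ, mul(Z, SSSZ)), add(add(SZ, Z), add(SZ, Z))))))))
  [16] S(S(S(S(S(add(S(add(Z, mul(Z, SSSZ))), add(add(SZ, Z), add(SZ, Z))))))))
  [17] S(S(S(S(S(S(add(add(Z, mul(Z, SSSZ)), add(add(SZ, Z), add(SZ, Z)))))))))
  [18] S(S(S(S(S(S(add(mul(Z, SSSZ), add(add(SZ, Z), add(SZ, Z)))))))))
  [19] S(S(S(S(S(S(add(Z, add(add(SZ, Z), add(SZ, Z)))))))))
  [20] S(S(S(S(S(S(add(add(SZ, Z), add(SZ, Z))))))))
  [21] S(S(S(S(S(S(add(S(add(Z, Z)), add(SZ, Z))))))))
  [22] S(S(S(S(S(S(S(add(add(Z, Z), add(SZ, Z)))))))))
  [23] S(S(S(S(S(S(S(add(Z, add(SZ, Z)))))))))
  [24] S(S(S(S(S(S(S(add(SZ, Z))))))))
  [25] S(S(S(S(S(S(S(S(add(Z, Z)))))))))
  [26] S^8(Z)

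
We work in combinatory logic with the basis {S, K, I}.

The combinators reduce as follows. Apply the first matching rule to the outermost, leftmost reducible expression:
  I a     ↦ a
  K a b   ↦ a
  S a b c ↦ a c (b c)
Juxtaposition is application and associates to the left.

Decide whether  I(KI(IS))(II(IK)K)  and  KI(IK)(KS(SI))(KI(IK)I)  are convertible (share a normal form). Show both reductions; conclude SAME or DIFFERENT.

Term A:
  start: I(KI(IS))(II(IK)K)
  step 1: KI(IS)(II(IK)K)
  step 2: I(II(IK)K)
  step 3: II(IK)K
  step 4: I(IK)K
  step 5: IKK
  step 6: KK

Term B:
  start: KI(IK)(KS(SI))(KI(IK)I)
  step 1: I(KS(SI))(KI(IK)I)
  step 2: KS(SI)(KI(IK)I)
  step 3: S(KI(IK)I)
  step 4: S(II)
  step 5: SI

Answer: DIFFERENT — A ⇓ KK, B ⇓ SI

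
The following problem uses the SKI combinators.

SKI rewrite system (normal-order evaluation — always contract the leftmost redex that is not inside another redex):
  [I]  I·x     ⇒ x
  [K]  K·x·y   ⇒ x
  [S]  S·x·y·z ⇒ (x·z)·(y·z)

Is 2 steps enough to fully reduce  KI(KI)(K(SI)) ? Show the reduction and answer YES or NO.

Answer: YES — reaches normal form K(SI) in 2 ≤ 2 steps

Derivation:
  start: KI(KI)(K(SI))
  step 1: I(K(SI))
  step 2: K(SI)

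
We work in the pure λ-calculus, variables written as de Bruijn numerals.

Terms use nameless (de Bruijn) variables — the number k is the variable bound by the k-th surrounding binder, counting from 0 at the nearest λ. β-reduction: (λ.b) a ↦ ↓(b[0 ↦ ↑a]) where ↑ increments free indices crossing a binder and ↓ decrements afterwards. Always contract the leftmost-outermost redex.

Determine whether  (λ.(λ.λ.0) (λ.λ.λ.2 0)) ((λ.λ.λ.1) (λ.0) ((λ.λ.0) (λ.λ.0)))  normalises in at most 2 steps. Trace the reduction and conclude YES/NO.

Answer: YES — reaches normal form λ.0 in 2 ≤ 2 steps

Reduction:
  start: (λ.(λ.λ.0) (λ.λ.λ.2 0)) ((λ.λ.λ.1) (λ.0) ((λ.λ.0) (λ.λ.0)))
  step 1: (λ.λ.0) (λ.λ.λ.2 0)
  step 2: λ.0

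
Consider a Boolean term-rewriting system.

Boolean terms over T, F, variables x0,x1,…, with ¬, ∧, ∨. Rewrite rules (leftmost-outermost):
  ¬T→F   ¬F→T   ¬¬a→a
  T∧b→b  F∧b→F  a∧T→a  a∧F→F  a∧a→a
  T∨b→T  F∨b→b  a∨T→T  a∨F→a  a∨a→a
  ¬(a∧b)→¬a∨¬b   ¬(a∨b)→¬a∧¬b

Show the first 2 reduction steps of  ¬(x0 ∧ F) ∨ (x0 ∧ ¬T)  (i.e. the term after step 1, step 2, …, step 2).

  start: ¬(x0 ∧ F) ∨ (x0 ∧ ¬T)
  →1  (¬x0 ∨ ¬F) ∨ (x0 ∧ ¬T)
  →2  (¬x0 ∨ T) ∨ (x0 ∧ ¬T)

Answer: after 2 steps: (¬x0 ∨ T) ∨ (x0 ∧ ¬T)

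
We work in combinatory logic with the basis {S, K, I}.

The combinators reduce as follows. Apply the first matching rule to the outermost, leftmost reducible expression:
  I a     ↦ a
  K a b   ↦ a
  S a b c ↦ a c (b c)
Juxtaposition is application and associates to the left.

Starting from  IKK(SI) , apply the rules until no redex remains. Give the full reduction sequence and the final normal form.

  start: IKK(SI)
  [1] KK(SI)
  [2] K

Answer: normal form = K  (in 2 steps)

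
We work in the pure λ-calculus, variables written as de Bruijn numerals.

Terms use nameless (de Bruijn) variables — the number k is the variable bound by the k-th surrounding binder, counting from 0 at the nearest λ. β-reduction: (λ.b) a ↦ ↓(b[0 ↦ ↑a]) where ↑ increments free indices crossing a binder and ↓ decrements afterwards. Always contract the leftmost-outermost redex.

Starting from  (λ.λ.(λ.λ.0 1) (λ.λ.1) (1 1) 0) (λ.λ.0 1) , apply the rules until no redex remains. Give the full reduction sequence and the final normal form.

  start: (λ.λ.(λ.λ.0 1) (λ.λ.1) (1 1) 0) (λ.λ.0 1)
  [1] λ.(λ.λ.0 1) (λ.λ.1) ((λ.λ.0 1) (λ.λ.0 1)) 0
  [2] λ.(λ.0 (λ.λ.1)) ((λ.λ.0 1) (λ.λ.0 1)) 0
  [3] λ.(λ.λ.0 1) (λ.λ.0 1) (λ.λ.1) 0
  [4] λ.(λ.0 (λ.λ.0 1)) (λ.λ.1) 0
  [5] λ.(λ.λ.1) (λ.λ.0 1) 0
  [6] λ.(λ.λ.λ.0 1) 0
  [7] λ.λ.λ.0 1

Answer: normal form = λ.λ.λ.0 1  (in 7 steps)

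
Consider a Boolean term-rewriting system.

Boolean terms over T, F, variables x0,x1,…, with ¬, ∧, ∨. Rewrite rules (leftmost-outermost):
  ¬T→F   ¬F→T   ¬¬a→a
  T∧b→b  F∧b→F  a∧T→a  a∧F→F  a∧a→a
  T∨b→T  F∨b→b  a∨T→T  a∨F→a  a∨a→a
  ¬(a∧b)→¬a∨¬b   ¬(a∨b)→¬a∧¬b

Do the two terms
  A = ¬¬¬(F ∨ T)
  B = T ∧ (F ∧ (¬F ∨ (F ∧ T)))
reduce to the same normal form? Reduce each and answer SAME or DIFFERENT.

Term A:
  start: ¬¬¬(F ∨ T)
  step 1: ¬(F ∨ T)
  step 2: ¬F ∧ ¬T
  step 3: T ∧ ¬T
  step 4: ¬T
  step 5: F

Term B:
  start: T ∧ (F ∧ (¬F ∨ (F ∧ T)))
  step 1: F ∧ (¬F ∨ (F ∧ T))
  step 2: F

Answer: SAME — A ⇓ F, B ⇓ F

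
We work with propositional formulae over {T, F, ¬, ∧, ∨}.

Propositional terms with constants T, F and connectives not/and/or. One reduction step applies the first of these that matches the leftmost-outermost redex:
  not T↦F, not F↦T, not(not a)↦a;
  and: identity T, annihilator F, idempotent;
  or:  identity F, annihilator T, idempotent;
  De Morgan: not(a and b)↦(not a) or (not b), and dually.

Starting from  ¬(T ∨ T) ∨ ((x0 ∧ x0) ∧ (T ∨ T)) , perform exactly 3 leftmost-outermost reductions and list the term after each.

  start: ¬(T ∨ T) ∨ ((x0 ∧ x0) ∧ (T ∨ T))
  →1  (¬T ∧ ¬T) ∨ ((x0 ∧ x0) ∧ (T ∨ T))
  →2  ¬T ∨ ((x0 ∧ x0) ∧ (T ∨ T))
  →3  F ∨ ((x0 ∧ x0) ∧ (T ∨ T))

Answer: after 3 steps: F ∨ ((x0 ∧ x0) ∧ (T ∨ T))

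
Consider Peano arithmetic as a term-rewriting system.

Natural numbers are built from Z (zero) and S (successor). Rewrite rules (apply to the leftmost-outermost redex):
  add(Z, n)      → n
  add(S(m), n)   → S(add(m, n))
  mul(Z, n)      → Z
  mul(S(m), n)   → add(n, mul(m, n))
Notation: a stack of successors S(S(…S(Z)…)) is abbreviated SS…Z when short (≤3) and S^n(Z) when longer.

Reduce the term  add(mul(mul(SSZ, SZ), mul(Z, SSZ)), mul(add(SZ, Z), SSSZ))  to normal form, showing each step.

Answer: normal form = SSSZ  (in 23 steps)

Working:
  start: add(mul(mul(SSZ, SZ), mul(Z, SSZ)), mul(add(SZ, Z), SSSZ))
  [1] add(mul(add(SZ, mul(SZ, SZ)), mul(Z, SSZ)), mul(add(SZ, Z), SSSZ))
  [2] add(mul(S(add(Z, mul(SZ, SZ))), mul(Z, SSZ)), mul(add(SZ, Z), SSSZ))
  [3] add(add(mul(Z, SSZ), mul(add(Z, mul(SZ, SZ)), mul(Z, SSZ))), mul(add(SZ, Z), SSSZ))
  [4] add(add(Z, mul(add(Z, mul(SZ, SZ)), mul(Z, SSZ))), mul(add(SZ, Z), SSSZ))
  [5] add(mul(add(Z, mul(SZ, SZ)), mul(Z, SSZ)), mul(add(SZ, Z), SSSZ))
  [6] add(mul(mul(SZ, SZ), mul(Z, SSZ)), mul(add(SZ, Z), SSSZ))
  [7] add(mul(add(SZ, mul(Z, SZ)), mul(Z, SSZ)), mul(add(SZ, Z), SSSZ))
  [8] add(mul(S(add(Z, mul(Z, SZ))), mul(Z, SSZ)), mul(add(SZ, Z), SSSZ))
  [9] add(add(mul(Z, SSZ), mul(add(Z, mul(Z, SZ)), mul(Z, SSZ))), mul(add(SZ, Z), SSSZ))
  [10] add(add(Z, mul(add(Z, mul(Z, SZ)), mul(Z, SSZ))), mul(add(SZ, Z), SSSZ))
  [11] add(mul(add(Z, mul(Z, SZ)), mul(Z, SSZ)), mul(add(SZ, Z), SSSZ))
  [12] add(mul(mul(Z, SZ), mul(Z, SSZ)), mul(add(SZ, Z), SSSZ))
  [13] add(mul(Z, mul(Z, SSZ)), mul(add(SZ, Z), SSSZ))
  [14] add(Z, mul(add(SZ, Z), SSSZ))
  [15] mul(add(SZ, Z), SSSZ)
  [16] mul(S(add(Z, Z)), SSSZ)
  [17] add(SSSZ, mul(add(Z, Z), SSSZ))
  [18] S(add(SSZ, mul(add(Z, Z), SSSZ)))
  [19] S(S(add(SZ, mul(add(Z, Z), SSSZ))))
  [20] S(S(S(add(Z, mul(add(Z, Z), SSSZ)))))
  [21] S(S(S(mul(add(Z, Z), SSSZ))))
  [22] S(S(S(mul(Z, SSSZ))))
  [23] SSSZ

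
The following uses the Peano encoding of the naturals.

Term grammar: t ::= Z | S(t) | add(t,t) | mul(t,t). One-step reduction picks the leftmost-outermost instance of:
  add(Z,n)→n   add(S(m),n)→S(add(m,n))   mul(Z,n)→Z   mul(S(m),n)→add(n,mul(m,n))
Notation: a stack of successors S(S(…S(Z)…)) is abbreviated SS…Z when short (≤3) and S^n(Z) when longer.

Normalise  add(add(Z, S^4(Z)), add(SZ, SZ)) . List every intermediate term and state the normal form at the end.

  start: add(add(Z, S^4(Z)), add(SZ, SZ))
  [1] add(S^4(Z), add(SZ, SZ))
  [2] S(add(SSSZ, add(SZ, SZ)))
  [3] S(S(add(SSZ, add(SZ, SZ))))
  [4] S(S(S(add(SZ, add(SZ, SZ)))))
  [5] S(S(S(S(add(Z, add(SZ, SZ))))))
  [6] S(S(S(S(add(SZ, SZ)))))
  [7] S(S(S(S(S(add(Z, SZ))))))
  [8] S^6(Z)

Answer: normal form = S^6(Z)  (in 8 steps)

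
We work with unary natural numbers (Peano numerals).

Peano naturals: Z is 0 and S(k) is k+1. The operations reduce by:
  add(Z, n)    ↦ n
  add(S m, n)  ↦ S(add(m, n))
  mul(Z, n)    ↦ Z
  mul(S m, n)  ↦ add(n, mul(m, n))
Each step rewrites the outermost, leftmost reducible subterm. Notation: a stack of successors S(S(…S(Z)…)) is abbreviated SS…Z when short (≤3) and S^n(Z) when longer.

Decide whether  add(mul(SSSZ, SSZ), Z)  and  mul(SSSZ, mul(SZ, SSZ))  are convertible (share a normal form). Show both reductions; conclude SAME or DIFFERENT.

Term A:
  start: add(mul(SSSZ, SSZ), Z)
  step 1: add(add(SSZ, mul(SSZ, SSZ)), Z)
  step 2: add(S(add(SZ, mul(SSZ, SSZ))), Z)
  step 3: S(add(add(SZ, mul(SSZ, SSZ)), Z))
  step 4: S(add(S(add(Z, mul(SSZ, SSZ))), Z))
  step 5: S(S(add(add(Z, mul(SSZ, SSZ)), Z)))
  step 6: S(S(add(mul(SSZ, SSZ), Z)))
  step 7: S(S(add(add(SSZ, mul(SZ, SSZ)), Z)))
  step 8: S(S(add(S(add(SZ, mul(SZ, SSZ))), Z)))
  step 9: S(S(S(add(add(SZ, mul(SZ, SSZ)), Z))))
  step 10: S(S(S(add(S(add(Z, mul(SZ, SSZ))), Z))))
  step 11: S(S(S(S(add(add(Z, mul(SZ, SSZ)), Z)))))
  step 12: S(S(S(S(add(mul(SZ, SSZ), Z)))))
  step 13: S(S(S(S(add(add(SSZ, mul(Z, SSZ)), Z)))))
  step 14: S(S(S(S(add(S(add(SZ, mul(Z, SSZ))), Z)))))
  step 15: S(S(S(S(S(add(add(SZ, mul(Z, SSZ)), Z))))))
  step 16: S(S(S(S(S(add(S(add(Z, mul(Z, SSZ))), Z))))))
  step 17: S(S(S(S(S(S(add(add(Z, mul(Z, SSZ)), Z)))))))
  step 18: S(S(S(S(S(S(add(mul(Z, SSZ), Z)))))))
  step 19: S(S(S(S(S(S(add(Z, Z)))))))
  step 20: S^6(Z)

Term B:
  start: mul(SSSZ, mul(SZ, SSZ))
  step 1: add(mul(SZ, SSZ), mul(SSZ, mul(SZ, SSZ)))
  step 2: add(add(SSZ, mul(Z, SSZ)), mul(SSZ, mul(SZ, SSZ)))
  step 3: add(S(add(SZ, mul(Z, SSZ))), mul(SSZ, mul(SZ, SSZ)))
  step 4: S(add(add(SZ, mul(Z, SSZ)), mul(SSZ, mul(SZ, SSZ))))
  step 5: S(add(S(add(Z, mul(Z, SSZ))), mul(SSZ, mul(SZ, SSZ))))
  step 6: S(S(add(add(Z, mul(Z, SSZ)), mul(SSZ, mul(SZ, SSZ)))))
  step 7: S(S(add(mul(Z, SSZ), mul(SSZ, mul(SZ, SSZ)))))
  step 8: S(S(add(Z, mul(SSZ, mul(SZ, SSZ)))))
  step 9: S(S(mul(SSZ, mul(SZ, SSZ))))
  step 10: S(S(add(mul(SZ, SSZ), mul(SZ, mul(SZ, SSZ)))))
  step 11: S(S(add(add(SSZ, mul(Z, SSZ)), mul(SZ, mul(SZ, SSZ)))))
  step 12: S(S(add(S(add(SZ, mul(Z, SSZ))), mul(SZ, mul(SZ, SSZ)))))
  step 13: S(S(S(add(add(SZ, mul(Z, SSZ)), mul(SZ, mul(SZ, SSZ))))))
  step 14: S(S(S(add(S(add(Z, mul(Z, SSZ))), mul(SZ, mul(SZ, SSZ))))))
  step 15: S(S(S(S(add(add(Z, mul(Z, SSZ)), mul(SZ, mul(SZ, SSZ)))))))
  step 16: S(S(S(S(add(mul(Z, SSZ), mul(SZ, mul(SZ, SSZ)))))))
  step 17: S(S(S(S(add(Z, mul(SZ, mul(SZ, SSZ)))))))
  step 18: S(S(S(S(mul(SZ, mul(SZ, SSZ))))))
  step 19: S(S(S(S(add(mul(SZ, SSZ), mul(Z, mul(SZ, SSZ)))))))
  step 20: S(S(S(S(add(add(SSZ, mul(Z, SSZ)), mul(Z, mul(SZ, SSZ)))))))
  step 21: S(S(S(S(add(S(add(SZ, mul(Z, SSZ))), mul(Z, mul(SZ, SSZ)))))))
  step 22: S(S(S(S(S(add(add(SZ, mul(Z, SSZ)), mul(Z, mul(SZ, SSZ))))))))
  step 23: S(S(S(S(S(add(S(add(Z, mul(Z, SSZ))), mul(Z, mul(SZ, SSZ))))))))
  step 24: S(S(S(S(S(S(add(add(Z, mul(Z, SSZ)), mul(Z, mul(SZ, SSZ)))))))))
  step 25: S(S(S(S(S(S(add(mul(Z, SSZ), mul(Z, mul(SZ, SSZ)))))))))
  step 26: S(S(S(S(S(S(add(Z, mul(Z, mul(SZ, SSZ)))))))))
  step 27: S(S(S(S(S(S(mul(Z, mul(SZ, SSZ))))))))
  step 28: S^6(Z)

Answer: SAME — A ⇓ S^6(Z), B ⇓ S^6(Z)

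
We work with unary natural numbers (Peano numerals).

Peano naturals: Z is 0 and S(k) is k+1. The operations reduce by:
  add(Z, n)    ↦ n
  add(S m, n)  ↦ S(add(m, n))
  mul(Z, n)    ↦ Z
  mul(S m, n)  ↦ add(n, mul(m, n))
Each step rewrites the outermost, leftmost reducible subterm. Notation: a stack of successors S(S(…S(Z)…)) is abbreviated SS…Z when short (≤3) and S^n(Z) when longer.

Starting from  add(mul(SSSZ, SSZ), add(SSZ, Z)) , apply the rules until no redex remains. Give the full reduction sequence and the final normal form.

Answer: normal form = S^8(Z)  (in 23 steps)

Working:
  start: add(mul(SSSZ, SSZ), add(SSZ, Z))
  →1  add(add(SSZ, mul(SSZ, SSZ)), add(SSZ, Z))
  →2  add(S(add(SZ, mul(SSZ, SSZ))), add(SSZ, Z))
  →3  S(add(add(SZ, mul(SSZ, SSZ)), add(SSZ, Z)))
  →4  S(add(S(add(Z, mul(SSZ, SSZ))), add(SSZ, Z)))
  →5  S(S(add(add(Z, mul(SSZ, SSZ)), add(SSZ, Z))))
  →6  S(S(add(mul(SSZ, SSZ), add(SSZ, Z))))
  →7  S(S(add(add(SSZ, mul(SZ, SSZ)), add(SSZ, Z))))
  →8  S(S(add(S(add(SZ, mul(SZ, SSZ))), add(SSZ, Z))))
  →9  S(S(S(add(add(SZ, mul(SZ, SSZ)), add(SSZ, Z)))))
  →10  S(S(S(add(S(add(Z, mul(SZ, SSZ))), add(SSZ, Z)))))
  →11  S(S(S(S(add(add(Z, mul(SZ, SSZ)), add(SSZ, Z))))))
  →12  S(S(S(S(add(mul(SZ, SSZ), add(SSZ, Z))))))
  →13  S(S(S(S(add(add(SSZ, mul(Z, SSZ)), add(SSZ, Z))))))
  →14  S(S(S(S(add(S(add(SZ, mul(Z, SSZ))), add(SSZ, Z))))))
  →15  S(S(S(S(S(add(add(SZ, mul(Z, SSZ)), add(SSZ, Z)))))))
  →16  S(S(S(S(S(add(S(add(Z, mul(Z, SSZ))), add(SSZ, Z)))))))
  →17  S(S(S(S(S(S(add(add(Z, mul(Z, SSZ)), add(SSZ, Z))))))))
  →18  S(S(S(S(S(S(add(mul(Z, SSZ), add(SSZ, Z))))))))
  →19  S(S(S(S(S(S(add(Z, add(SSZ, Z))))))))
  →20  S(S(S(S(S(S(add(SSZ, Z)))))))
  →21  S(S(S(S(S(S(S(add(SZ, Z))))))))
  →22  S(S(S(S(S(S(S(S(add(Z, Z)))))))))
  →23  S^8(Z)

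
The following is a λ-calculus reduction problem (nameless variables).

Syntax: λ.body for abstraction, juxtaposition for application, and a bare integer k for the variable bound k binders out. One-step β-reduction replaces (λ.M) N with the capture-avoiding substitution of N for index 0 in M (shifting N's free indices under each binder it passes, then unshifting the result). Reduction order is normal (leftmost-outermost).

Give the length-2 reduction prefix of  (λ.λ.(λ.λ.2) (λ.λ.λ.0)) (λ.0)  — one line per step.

Answer: after 2 steps: λ.λ.1

Derivation:
  start: (λ.λ.(λ.λ.2) (λ.λ.λ.0)) (λ.0)
  [1] λ.(λ.λ.2) (λ.λ.λ.0)
  [2] λ.λ.1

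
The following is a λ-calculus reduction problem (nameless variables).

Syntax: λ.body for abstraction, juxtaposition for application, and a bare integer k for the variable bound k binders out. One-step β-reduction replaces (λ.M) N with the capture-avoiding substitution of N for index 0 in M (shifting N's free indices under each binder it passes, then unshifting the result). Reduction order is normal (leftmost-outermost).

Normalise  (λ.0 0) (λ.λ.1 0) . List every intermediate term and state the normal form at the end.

Answer: normal form = λ.λ.1 0  (in 3 steps)

Derivation:
  start: (λ.0 0) (λ.λ.1 0)
  →1  (λ.λ.1 0) (λ.λ.1 0)
  →2  λ.(λ.λ.1 0) 0
  →3  λ.λ.1 0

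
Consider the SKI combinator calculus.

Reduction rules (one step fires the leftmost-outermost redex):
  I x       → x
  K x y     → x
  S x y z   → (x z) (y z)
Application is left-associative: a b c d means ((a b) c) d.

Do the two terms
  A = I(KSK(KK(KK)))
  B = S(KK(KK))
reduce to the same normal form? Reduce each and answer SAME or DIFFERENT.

Answer: SAME — A ⇓ SK, B ⇓ SK

Derivation:
Term A:
  start: I(KSK(KK(KK)))
  step 1: KSK(KK(KK))
  step 2: S(KK(KK))
  step 3: SK

Term B:
  start: S(KK(KK))
  step 1: SK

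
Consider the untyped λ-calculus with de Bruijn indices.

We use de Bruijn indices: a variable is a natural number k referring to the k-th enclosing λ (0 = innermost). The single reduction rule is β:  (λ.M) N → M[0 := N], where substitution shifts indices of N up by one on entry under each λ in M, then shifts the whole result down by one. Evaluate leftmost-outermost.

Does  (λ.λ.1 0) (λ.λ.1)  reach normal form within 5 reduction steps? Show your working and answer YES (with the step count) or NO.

  start: (λ.λ.1 0) (λ.λ.1)
  [1] λ.(λ.λ.1) 0
  [2] λ.λ.1

Answer: YES — reaches normal form λ.λ.1 in 2 ≤ 5 steps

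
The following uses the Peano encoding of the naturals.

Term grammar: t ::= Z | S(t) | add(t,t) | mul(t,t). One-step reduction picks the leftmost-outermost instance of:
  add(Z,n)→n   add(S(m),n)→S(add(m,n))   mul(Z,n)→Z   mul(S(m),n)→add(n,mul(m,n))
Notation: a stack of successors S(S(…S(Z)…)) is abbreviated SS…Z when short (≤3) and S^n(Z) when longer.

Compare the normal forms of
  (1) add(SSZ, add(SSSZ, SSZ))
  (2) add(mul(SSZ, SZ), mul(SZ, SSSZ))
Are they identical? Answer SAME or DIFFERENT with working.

Term A:
  start: add(SSZ, add(SSSZ, SSZ))
  [1] S(add(SZ, add(SSSZ, SSZ)))
  [2] S(S(add(Z, add(SSSZ, SSZ))))
  [3] S(S(add(SSSZ, SSZ)))
  [4] S(S(S(add(SSZ, SSZ))))
  [5] S(S(S(S(add(SZ, SSZ)))))
  [6] S(S(S(S(S(add(Z, SSZ))))))
  [7] S^7(Z)

Term B:
  start: add(mul(SSZ, SZ), mul(SZ, SSSZ))
  [1] add(add(SZ, mul(SZ, SZ)), mul(SZ, SSSZ))
  [2] add(S(add(Z, mul(SZ, SZ))), mul(SZ, SSSZ))
  [3] S(add(add(Z, mul(SZ, SZ)), mul(SZ, SSSZ)))
  [4] S(add(mul(SZ, SZ), mul(SZ, SSSZ)))
  [5] S(add(add(SZ, mul(Z, SZ)), mul(SZ, SSSZ)))
  [6] S(add(S(add(Z, mul(Z, SZ))), mul(SZ, SSSZ)))
  [7] S(S(add(add(Z, mul(Z, SZ)), mul(SZ, SSSZ))))
  [8] S(S(add(mul(Z, SZ), mul(SZ, SSSZ))))
  [9] S(S(add(Z, mul(SZ, SSSZ))))
  [10] S(S(mul(SZ, SSSZ)))
  [11] S(S(add(SSSZ, mul(Z, SSSZ))))
  [12] S(S(S(add(SSZ, mul(Z, SSSZ)))))
  [13] S(S(S(S(add(SZ, mul(Z, SSSZ))))))
  [14] S(S(S(S(S(add(Z, mul(Z, SSSZ)))))))
  [15] S(S(S(S(S(mul(Z, SSSZ))))))
  [16] S^5(Z)

Answer: DIFFERENT — A ⇓ S^7(Z), B ⇓ S^5(Z)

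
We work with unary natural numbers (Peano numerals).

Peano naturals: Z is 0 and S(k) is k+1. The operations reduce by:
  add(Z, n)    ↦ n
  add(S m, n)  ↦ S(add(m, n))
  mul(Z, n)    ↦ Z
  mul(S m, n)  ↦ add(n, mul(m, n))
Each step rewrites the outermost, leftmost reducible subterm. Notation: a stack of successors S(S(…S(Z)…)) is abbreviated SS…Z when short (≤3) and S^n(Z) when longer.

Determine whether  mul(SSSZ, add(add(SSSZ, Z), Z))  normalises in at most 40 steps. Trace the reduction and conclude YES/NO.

Answer: YES — reaches normal form S^9(Z) in 40 ≤ 40 steps

Derivation:
  start: mul(SSSZ, add(add(SSSZ, Z), Z))
  [1] add(add(add(SSSZ, Z), Z), mul(SSZ, add(add(SSSZ, Z), Z)))
  [2] add(add(S(add(SSZ, Z)), Z), mul(SSZ, add(add(SSSZ, Z), Z)))
  [3] add(S(add(add(SSZ, Z), Z)), mul(SSZ, add(add(SSSZ, Z), Z)))
  [4] S(add(add(add(SSZ, Z), Z), mul(SSZ, add(add(SSSZ, Z), Z))))
  [5] S(add(add(S(add(SZ, Z)), Z), mul(SSZ, add(add(SSSZ, Z), Z))))
  [6] S(add(S(add(add(SZ, Z), Z)), mul(SSZ, add(add(SSSZ, Z), Z))))
  [7] S(S(add(add(add(SZ, Z), Z), mul(SSZ, add(add(SSSZ, Z), Z)))))
  [8] S(S(add(add(S(add(Z, Z)), Z), mul(SSZ, add(add(SSSZ, Z), Z)))))
  [9] S(S(add(S(add(add(Z, Z), Z)), mul(SSZ, add(add(SSSZ, Z), Z)))))
  [10] S(S(S(add(add(add(Z, Z), Z), mul(SSZ, add(add(SSSZ, Z), Z))))))
  [11] S(S(S(add(add(Z, Z), mul(SSZ, add(add(SSSZ, Z), Z))))))
  [12] S(S(S(add(Z, mul(SSZ, add(add(SSSZ, Z), Z))))))
  [13] S(S(S(mul(SSZ, add(add(SSSZ, Z), Z)))))
  [14] S(S(S(add(add(add(SSSZ, Z), Z), mul(SZ, add(add(SSSZ, Z), Z))))))
  [15] S(S(S(add(add(S(add(SSZ, Z)), Z), mul(SZ, add(add(SSSZ, Z), Z))))))
  [16] S(S(S(add(S(add(add(SSZ, Z), Z)), mul(SZ, add(add(SSSZ, Z), Z))))))
  [17] S(S(S(S(add(add(add(SSZ, Z), Z), mul(SZ, add(add(SSSZ, Z), Z)))))))
  [18] S(S(S(S(add(add(S(add(SZ, Z)), Z), mul(SZ, add(add(SSSZ, Z), Z)))))))
  [19] S(S(S(S(add(S(add(add(SZ, Z), Z)), mul(SZ, add(add(SSSZ, Z), Z)))))))
  [20] S(S(S(S(S(add(add(add(SZ, Z), Z), mul(SZ, add(add(SSSZ, Z), Z))))))))
  [21] S(S(S(S(S(add(add(S(add(Z, Z)), Z), mul(SZ, add(add(SSSZ, Z), Z))))))))
  [22] S(S(S(S(S(add(S(add(add(Z, Z), Z)), mul(SZ, add(add(SSSZ, Z), Z))))))))
  [23] S(S(S(S(S(S(add(add(add(Z, Z), Z), mul(SZ, add(add(SSSZ, Z), Z)))))))))
  [24] S(S(S(S(S(S(add(add(Z, Z), mul(SZ, add(add(SSSZ, Z), Z)))))))))
  [25] S(S(S(S(S(S(add(Z, mul(SZ, add(add(SSSZ, Z), Z)))))))))
  [26] S(S(S(S(S(S(mul(SZ, add(add(SSSZ, Z), Z))))))))
  [27] S(S(S(S(S(S(add(add(add(SSSZ, Z), Z), mul(Z, add(add(SSSZ, Z), Z)))))))))
  [28] S(S(S(S(S(S(add(add(S(add(SSZ, Z)), Z), mul(Z, add(add(SSSZ, Z), Z)))))))))
  [29] S(S(S(S(S(S(add(S(add(add(SSZ, Z), Z)), mul(Z, add(add(SSSZ, Z), Z)))))))))
  [30] S(S(S(S(S(S(S(add(add(add(SSZ, Z), Z), mul(Z, add(add(SSSZ, Z), Z))))))))))
  [31] S(S(S(S(S(S(S(add(add(S(add(SZ, Z)), Z), mul(Z, add(add(SSSZ, Z), Z))))))))))
  [32] S(S(S(S(S(S(S(add(S(add(add(SZ, Z), Z)), mul(Z, add(add(SSSZ, Z), Z))))))))))
  [33] S(S(S(S(S(S(S(S(add(add(add(SZ, Z), Z), mul(Z, add(add(SSSZ, Z), Z)))))))))))
  [34] S(S(S(S(S(S(S(S(add(add(S(add(Z, Z)), Z), mul(Z, add(add(SSSZ, Z), Z)))))))))))
  [35] S(S(S(S(S(S(S(S(add(S(add(add(Z, Z), Z)), mul(Z, add(add(SSSZ, Z), Z)))))))))))
  [36] S(S(S(S(S(S(S(S(S(add(add(add(Z, Z), Z), mul(Z, add(add(SSSZ, Z), Z))))))))))))
  [37] S(S(S(S(S(S(S(S(S(add(add(Z, Z), mul(Z, add(add(SSSZ, Z), Z))))))))))))
  [38] S(S(S(S(S(S(S(S(S(add(Z, mul(Z, add(add(SSSZ, Z), Z))))))))))))
  [39] S(S(S(S(S(S(S(S(S(mul(Z, add(add(SSSZ, Z), Z)))))))))))
  [40] S^9(Z)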